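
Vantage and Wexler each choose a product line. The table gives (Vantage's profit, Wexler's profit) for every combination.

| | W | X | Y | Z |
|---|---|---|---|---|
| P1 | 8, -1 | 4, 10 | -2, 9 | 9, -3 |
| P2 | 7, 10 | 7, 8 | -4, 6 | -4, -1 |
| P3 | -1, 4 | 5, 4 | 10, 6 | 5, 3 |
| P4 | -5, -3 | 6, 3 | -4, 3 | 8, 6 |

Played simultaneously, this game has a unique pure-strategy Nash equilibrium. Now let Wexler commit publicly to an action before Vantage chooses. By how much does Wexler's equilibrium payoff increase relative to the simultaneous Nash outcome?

2

Solve by backward induction (Wexler leads).
- W → Vantage plays P1 (best of 8, 7, -1, -5); Wexler gets -1.
- X → Vantage plays P2 (best of 4, 7, 5, 6); Wexler gets 8.
- Y → Vantage plays P3 (best of -2, -4, 10, -4); Wexler gets 6.
- Z → Vantage plays P1 (best of 9, -4, 5, 8); Wexler gets -3.
Among -1, 8, 6, -3, the best is 8 at X. Subgame-perfect outcome: (P2, X) with payoffs (7, 8).
For the simultaneous game, intersect best replies.
Vantage's best replies: W→P1; X→P2; Y→P3; Z→P1.
Wexler's best replies: P1→X; P2→W; P3→Y; P4→Z.
The unique mutual best reply is (P3, Y), giving (10, 6).
Wexler's commitment gain: 8 − 6 = 2.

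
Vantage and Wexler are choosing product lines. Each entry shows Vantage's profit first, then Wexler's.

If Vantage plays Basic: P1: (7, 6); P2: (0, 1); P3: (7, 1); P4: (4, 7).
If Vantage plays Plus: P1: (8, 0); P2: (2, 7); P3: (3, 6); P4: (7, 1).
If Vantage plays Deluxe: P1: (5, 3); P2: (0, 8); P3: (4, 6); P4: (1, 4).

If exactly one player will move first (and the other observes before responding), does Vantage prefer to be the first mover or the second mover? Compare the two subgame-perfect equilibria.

first

If Vantage leads: Wexler's best replies are Basic→P4, Plus→P2, Deluxe→P2; Vantage's induced payoffs 4, 2, 0; outcome (Basic, P4), payoffs (4, 7).
If Wexler leads: Vantage's best replies are P1→Plus, P2→Plus, P3→Basic, P4→Plus; Wexler's induced payoffs 0, 7, 1, 1; outcome (Plus, P2), payoffs (2, 7).
Vantage gets 4 moving first and 2 moving second, so Vantage prefers to move first.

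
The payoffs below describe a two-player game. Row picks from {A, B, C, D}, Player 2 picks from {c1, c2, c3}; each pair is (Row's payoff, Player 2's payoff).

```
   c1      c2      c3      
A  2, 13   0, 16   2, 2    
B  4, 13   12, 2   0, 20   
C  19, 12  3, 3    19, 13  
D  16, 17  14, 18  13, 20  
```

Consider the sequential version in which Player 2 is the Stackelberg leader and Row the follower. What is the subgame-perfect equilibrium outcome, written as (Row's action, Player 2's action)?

Work backward from Row's decision.
- c1: BR = C, leader payoff 12.
- c2: BR = D, leader payoff 18.
- c3: BR = C, leader payoff 13.
Among 12, 18, 13, the best is 18 at c2. Subgame-perfect outcome: (D, c2) with payoffs (14, 18).

(D, c2)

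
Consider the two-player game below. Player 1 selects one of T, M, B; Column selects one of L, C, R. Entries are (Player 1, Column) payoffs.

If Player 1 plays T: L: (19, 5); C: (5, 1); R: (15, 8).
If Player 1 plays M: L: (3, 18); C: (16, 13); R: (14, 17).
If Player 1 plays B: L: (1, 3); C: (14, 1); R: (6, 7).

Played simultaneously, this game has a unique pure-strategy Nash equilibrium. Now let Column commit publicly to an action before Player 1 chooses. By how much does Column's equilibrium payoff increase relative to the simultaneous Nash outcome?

Backward induction with Column moving first.
- L → Player 1 plays T (best of 19, 3, 1); Column gets 5.
- C → Player 1 plays M (best of 5, 16, 14); Column gets 13.
- R → Player 1 plays T (best of 15, 14, 6); Column gets 8.
Column's induced payoffs are 5, 13, 8, so Column commits to C. Subgame-perfect outcome: (M, C) with payoffs (16, 13).
For the simultaneous game, intersect best replies.
Player 1's best replies: L→T; C→M; R→T.
Column's best replies: T→R; M→L; B→R.
Only (T, R) has each player best-responding; Nash payoffs (15, 8).
Column's commitment gain: 13 − 8 = 5.

5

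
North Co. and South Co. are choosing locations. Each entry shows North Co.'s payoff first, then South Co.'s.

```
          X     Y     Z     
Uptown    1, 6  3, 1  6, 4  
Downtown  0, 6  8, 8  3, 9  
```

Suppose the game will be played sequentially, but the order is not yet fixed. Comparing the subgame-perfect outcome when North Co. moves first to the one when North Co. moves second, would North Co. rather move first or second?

If North Co. leads: South Co.'s best replies are Uptown→X, Downtown→Z; North Co.'s induced payoffs 1, 3; outcome (Downtown, Z), payoffs (3, 9).
If South Co. leads: North Co.'s best replies are X→Uptown, Y→Downtown, Z→Uptown; South Co.'s induced payoffs 6, 8, 4; outcome (Downtown, Y), payoffs (8, 8).
North Co. gets 3 moving first and 8 moving second, so North Co. prefers to move second.

second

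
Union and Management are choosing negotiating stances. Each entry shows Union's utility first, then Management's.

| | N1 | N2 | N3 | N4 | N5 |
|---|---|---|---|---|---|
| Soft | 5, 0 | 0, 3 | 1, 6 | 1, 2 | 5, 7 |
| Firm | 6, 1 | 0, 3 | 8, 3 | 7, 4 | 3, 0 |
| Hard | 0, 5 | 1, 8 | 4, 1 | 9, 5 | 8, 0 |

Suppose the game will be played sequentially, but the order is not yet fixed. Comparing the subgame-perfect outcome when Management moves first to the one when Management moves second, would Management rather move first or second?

If Union leads: Management's best replies are Soft→N5, Firm→N4, Hard→N2; Union's induced payoffs 5, 7, 1; outcome (Firm, N4), payoffs (7, 4).
If Management leads: Union's best replies are N1→Firm, N2→Hard, N3→Firm, N4→Hard, N5→Hard; Management's induced payoffs 1, 8, 3, 5, 0; outcome (Hard, N2), payoffs (1, 8).
Management gets 8 moving first and 4 moving second, so Management prefers to move first.

first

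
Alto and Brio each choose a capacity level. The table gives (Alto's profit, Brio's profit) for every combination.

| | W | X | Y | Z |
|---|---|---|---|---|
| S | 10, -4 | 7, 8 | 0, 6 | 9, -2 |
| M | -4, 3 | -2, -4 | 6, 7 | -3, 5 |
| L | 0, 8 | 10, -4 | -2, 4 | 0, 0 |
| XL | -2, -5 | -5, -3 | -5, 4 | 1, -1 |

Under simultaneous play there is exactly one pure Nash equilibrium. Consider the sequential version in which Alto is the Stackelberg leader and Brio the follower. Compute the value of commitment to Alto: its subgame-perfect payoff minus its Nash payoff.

Solve by backward induction (Alto leads).
- S: Brio compares -4, 8, 6, -2 and picks X; Alto would get 7.
- M: Brio compares 3, -4, 7, 5 and picks Y; Alto would get 6.
- L: Brio compares 8, -4, 4, 0 and picks W; Alto would get 0.
- XL: Brio compares -5, -3, 4, -1 and picks Y; Alto would get -5.
Alto's induced payoffs are 7, 6, 0, -5, so Alto commits to S. Subgame-perfect outcome: (S, X) with payoffs (7, 8).
For the simultaneous game, intersect best replies.
Alto's best replies: W→S; X→L; Y→M; Z→S.
Brio's best replies: S→X; M→Y; L→W; XL→Y.
Only (M, Y) has each player best-responding; Nash payoffs (6, 7).
Alto's commitment gain: 7 − 6 = 1.

1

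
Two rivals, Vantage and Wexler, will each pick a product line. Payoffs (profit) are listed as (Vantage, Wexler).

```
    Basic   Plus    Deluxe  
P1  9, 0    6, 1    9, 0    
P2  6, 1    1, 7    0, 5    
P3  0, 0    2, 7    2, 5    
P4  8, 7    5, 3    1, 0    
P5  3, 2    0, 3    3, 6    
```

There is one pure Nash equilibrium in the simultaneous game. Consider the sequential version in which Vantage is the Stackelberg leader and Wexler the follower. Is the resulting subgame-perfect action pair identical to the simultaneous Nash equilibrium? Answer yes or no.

no

Wexler best-responds to each possible Vantage move:
- P1 → Wexler plays Plus (best of 0, 1, 0); Vantage gets 6.
- P2 → Wexler plays Plus (best of 1, 7, 5); Vantage gets 1.
- P3 → Wexler plays Plus (best of 0, 7, 5); Vantage gets 2.
- P4 → Wexler plays Basic (best of 7, 3, 0); Vantage gets 8.
- P5 → Wexler plays Deluxe (best of 2, 3, 6); Vantage gets 3.
Vantage's induced payoffs are 6, 1, 2, 8, 3, so Vantage commits to P4. Subgame-perfect outcome: (P4, Basic) with payoffs (8, 7).
For the simultaneous game, intersect best replies.
Vantage's best replies: Basic→P1; Plus→P1; Deluxe→P1.
Wexler's best replies: P1→Plus; P2→Plus; P3→Plus; P4→Basic; P5→Deluxe.
Only (P1, Plus) has each player best-responding; Nash payoffs (6, 1).
Sequential outcome (P4, Basic) differs from the Nash profile (P1, Plus).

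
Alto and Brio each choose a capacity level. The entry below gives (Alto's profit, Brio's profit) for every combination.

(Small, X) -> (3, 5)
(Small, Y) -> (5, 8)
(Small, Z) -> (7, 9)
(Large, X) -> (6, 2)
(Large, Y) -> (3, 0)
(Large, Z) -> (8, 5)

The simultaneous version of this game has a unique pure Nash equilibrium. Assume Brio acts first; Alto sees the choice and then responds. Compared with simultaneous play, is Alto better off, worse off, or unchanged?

worse off

Backward induction with Brio moving first.
- X → Alto plays Large (best of 3, 6); Brio gets 2.
- Y → Alto plays Small (best of 5, 3); Brio gets 8.
- Z → Alto plays Large (best of 7, 8); Brio gets 5.
Among 2, 8, 5, the best is 8 at Y. Subgame-perfect outcome: (Small, Y) with payoffs (5, 8).
For the simultaneous game, intersect best replies.
Alto's best replies: X→Large; Y→Small; Z→Large.
Brio's best replies: Small→Z; Large→Z.
The unique mutual best reply is (Large, Z), giving (8, 5).
Alto earns 5 sequentially versus 8 at the Nash outcome: worse off.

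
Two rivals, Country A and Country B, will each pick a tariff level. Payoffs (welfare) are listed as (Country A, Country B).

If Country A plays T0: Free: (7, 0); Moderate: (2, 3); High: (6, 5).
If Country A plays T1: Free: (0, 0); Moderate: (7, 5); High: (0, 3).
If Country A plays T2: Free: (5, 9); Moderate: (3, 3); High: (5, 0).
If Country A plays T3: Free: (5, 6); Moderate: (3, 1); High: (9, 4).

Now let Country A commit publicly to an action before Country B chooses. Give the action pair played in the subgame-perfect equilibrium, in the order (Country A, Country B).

(T1, Moderate)

Solve by backward induction (Country A leads).
- T0: Country B compares 0, 3, 5 and picks High; Country A would get 6.
- T1: Country B compares 0, 5, 3 and picks Moderate; Country A would get 7.
- T2: Country B compares 9, 3, 0 and picks Free; Country A would get 5.
- T3: Country B compares 6, 1, 4 and picks Free; Country A would get 5.
Maximizing over 6, 7, 5, 5, Country A chooses T1. Subgame-perfect outcome: (T1, Moderate) with payoffs (7, 5).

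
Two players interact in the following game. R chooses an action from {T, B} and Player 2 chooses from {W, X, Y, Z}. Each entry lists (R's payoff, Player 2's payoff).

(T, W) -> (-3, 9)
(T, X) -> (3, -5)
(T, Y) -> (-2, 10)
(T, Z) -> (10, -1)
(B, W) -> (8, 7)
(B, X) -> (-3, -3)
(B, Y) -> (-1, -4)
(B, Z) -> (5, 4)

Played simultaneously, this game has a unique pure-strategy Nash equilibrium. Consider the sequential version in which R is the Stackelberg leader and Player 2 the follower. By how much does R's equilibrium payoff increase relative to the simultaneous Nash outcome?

0

Solve by backward induction (R leads).
- T: BR = Y, leader payoff -2.
- B: BR = W, leader payoff 8.
R's induced payoffs are -2, 8, so R commits to B. Subgame-perfect outcome: (B, W) with payoffs (8, 7).
For the simultaneous game, intersect best replies.
R's best replies: W→B; X→T; Y→B; Z→T.
Player 2's best replies: T→Y; B→W.
The unique mutual best reply is (B, W), giving (8, 7).
R's commitment gain: 8 − 8 = 0.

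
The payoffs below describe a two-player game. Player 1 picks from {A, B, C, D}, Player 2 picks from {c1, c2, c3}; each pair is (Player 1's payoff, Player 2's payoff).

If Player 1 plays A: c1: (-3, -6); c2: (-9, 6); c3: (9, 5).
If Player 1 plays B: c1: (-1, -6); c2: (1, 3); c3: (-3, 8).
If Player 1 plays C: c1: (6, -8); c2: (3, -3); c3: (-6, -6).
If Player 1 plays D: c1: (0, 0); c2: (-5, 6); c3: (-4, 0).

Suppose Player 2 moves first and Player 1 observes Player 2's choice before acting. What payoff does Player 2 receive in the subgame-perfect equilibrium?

Solve by backward induction (Player 2 leads).
- c1 → Player 1 plays C (best of -3, -1, 6, 0); Player 2 gets -8.
- c2 → Player 1 plays C (best of -9, 1, 3, -5); Player 2 gets -3.
- c3 → Player 1 plays A (best of 9, -3, -6, -4); Player 2 gets 5.
Among -8, -3, 5, the best is 5 at c3. Subgame-perfect outcome: (A, c3) with payoffs (9, 5).

5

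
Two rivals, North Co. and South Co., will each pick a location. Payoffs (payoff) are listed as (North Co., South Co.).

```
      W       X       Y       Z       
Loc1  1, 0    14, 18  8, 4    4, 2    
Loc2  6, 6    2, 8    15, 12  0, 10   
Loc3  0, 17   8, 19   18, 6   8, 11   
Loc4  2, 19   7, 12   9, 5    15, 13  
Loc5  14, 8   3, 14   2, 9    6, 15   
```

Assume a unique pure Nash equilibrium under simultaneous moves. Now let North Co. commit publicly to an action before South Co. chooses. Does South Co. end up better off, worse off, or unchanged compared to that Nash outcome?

worse off

Solve by backward induction (North Co. leads).
- Loc1: South Co. compares 0, 18, 4, 2 and picks X; North Co. would get 14.
- Loc2: South Co. compares 6, 8, 12, 10 and picks Y; North Co. would get 15.
- Loc3: South Co. compares 17, 19, 6, 11 and picks X; North Co. would get 8.
- Loc4: South Co. compares 19, 12, 5, 13 and picks W; North Co. would get 2.
- Loc5: South Co. compares 8, 14, 9, 15 and picks Z; North Co. would get 6.
Maximizing over 14, 15, 8, 2, 6, North Co. chooses Loc2. Subgame-perfect outcome: (Loc2, Y) with payoffs (15, 12).
For the simultaneous game, intersect best replies.
North Co.'s best replies: W→Loc5; X→Loc1; Y→Loc3; Z→Loc4.
South Co.'s best replies: Loc1→X; Loc2→Y; Loc3→X; Loc4→W; Loc5→Z.
The unique mutual best reply is (Loc1, X), giving (14, 18).
South Co. earns 12 sequentially versus 18 at the Nash outcome: worse off.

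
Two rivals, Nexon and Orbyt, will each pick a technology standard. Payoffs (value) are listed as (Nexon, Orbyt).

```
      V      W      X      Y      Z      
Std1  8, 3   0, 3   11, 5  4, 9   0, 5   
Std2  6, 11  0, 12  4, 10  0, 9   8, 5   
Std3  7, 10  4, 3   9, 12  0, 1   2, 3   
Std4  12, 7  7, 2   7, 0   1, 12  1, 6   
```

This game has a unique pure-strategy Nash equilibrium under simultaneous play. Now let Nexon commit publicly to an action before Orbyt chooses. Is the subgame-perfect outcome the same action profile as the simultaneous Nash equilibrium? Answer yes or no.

Solve by backward induction (Nexon leads).
- Std1: Orbyt compares 3, 3, 5, 9, 5 and picks Y; Nexon would get 4.
- Std2: Orbyt compares 11, 12, 10, 9, 5 and picks W; Nexon would get 0.
- Std3: Orbyt compares 10, 3, 12, 1, 3 and picks X; Nexon would get 9.
- Std4: Orbyt compares 7, 2, 0, 12, 6 and picks Y; Nexon would get 1.
Maximizing over 4, 0, 9, 1, Nexon chooses Std3. Subgame-perfect outcome: (Std3, X) with payoffs (9, 12).
For the simultaneous game, intersect best replies.
Nexon's best replies: V→Std4; W→Std4; X→Std1; Y→Std1; Z→Std2.
Orbyt's best replies: Std1→Y; Std2→W; Std3→X; Std4→Y.
Only (Std1, Y) has each player best-responding; Nash payoffs (4, 9).
Sequential outcome (Std3, X) differs from the Nash profile (Std1, Y).

no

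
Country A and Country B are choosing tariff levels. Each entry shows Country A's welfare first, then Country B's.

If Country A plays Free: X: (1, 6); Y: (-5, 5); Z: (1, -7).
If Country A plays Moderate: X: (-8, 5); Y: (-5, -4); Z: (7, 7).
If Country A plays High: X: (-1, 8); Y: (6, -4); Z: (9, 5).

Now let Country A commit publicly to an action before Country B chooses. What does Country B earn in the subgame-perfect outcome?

7

Country B best-responds to each possible Country A move:
- Free: Country B compares 6, 5, -7 and picks X; Country A would get 1.
- Moderate: Country B compares 5, -4, 7 and picks Z; Country A would get 7.
- High: Country B compares 8, -4, 5 and picks X; Country A would get -1.
Country A's induced payoffs are 1, 7, -1, so Country A commits to Moderate. Subgame-perfect outcome: (Moderate, Z) with payoffs (7, 7).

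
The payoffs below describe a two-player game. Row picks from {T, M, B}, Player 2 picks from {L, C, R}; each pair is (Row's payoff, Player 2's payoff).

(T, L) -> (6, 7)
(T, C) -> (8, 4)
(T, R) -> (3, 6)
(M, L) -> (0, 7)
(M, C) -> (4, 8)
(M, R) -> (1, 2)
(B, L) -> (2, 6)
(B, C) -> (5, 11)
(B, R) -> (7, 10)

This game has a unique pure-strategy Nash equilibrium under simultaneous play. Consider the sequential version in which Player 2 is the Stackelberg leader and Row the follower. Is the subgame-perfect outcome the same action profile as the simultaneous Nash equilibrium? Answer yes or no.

no

Solve by backward induction (Player 2 leads).
- L → Row plays T (best of 6, 0, 2); Player 2 gets 7.
- C → Row plays T (best of 8, 4, 5); Player 2 gets 4.
- R → Row plays B (best of 3, 1, 7); Player 2 gets 10.
Among 7, 4, 10, the best is 10 at R. Subgame-perfect outcome: (B, R) with payoffs (7, 10).
For the simultaneous game, intersect best replies.
Row's best replies: L→T; C→T; R→B.
Player 2's best replies: T→L; M→C; B→C.
The unique mutual best reply is (T, L), giving (6, 7).
Sequential outcome (B, R) differs from the Nash profile (T, L).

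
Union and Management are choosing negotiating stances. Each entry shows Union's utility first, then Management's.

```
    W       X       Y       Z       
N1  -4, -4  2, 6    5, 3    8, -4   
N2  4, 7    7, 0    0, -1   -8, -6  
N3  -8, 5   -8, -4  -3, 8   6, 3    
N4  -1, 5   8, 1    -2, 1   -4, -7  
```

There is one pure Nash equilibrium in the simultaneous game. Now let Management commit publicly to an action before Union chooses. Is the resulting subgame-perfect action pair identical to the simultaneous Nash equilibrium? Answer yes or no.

Backward induction with Management moving first.
- W: BR = N2, leader payoff 7.
- X: BR = N4, leader payoff 1.
- Y: BR = N1, leader payoff 3.
- Z: BR = N1, leader payoff -4.
Among 7, 1, 3, -4, the best is 7 at W. Subgame-perfect outcome: (N2, W) with payoffs (4, 7).
For the simultaneous game, intersect best replies.
Union's best replies: W→N2; X→N4; Y→N1; Z→N1.
Management's best replies: N1→X; N2→W; N3→Y; N4→W.
The unique mutual best reply is (N2, W), giving (4, 7).
Sequential outcome (N2, W) coincides with the Nash profile (N2, W).

yes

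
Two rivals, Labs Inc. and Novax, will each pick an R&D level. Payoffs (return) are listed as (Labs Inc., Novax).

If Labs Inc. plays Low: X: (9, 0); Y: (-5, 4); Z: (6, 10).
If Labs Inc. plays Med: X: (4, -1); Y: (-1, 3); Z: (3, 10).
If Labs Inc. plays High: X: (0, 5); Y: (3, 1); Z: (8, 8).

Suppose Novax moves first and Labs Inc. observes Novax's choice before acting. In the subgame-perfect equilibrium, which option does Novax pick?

Backward induction with Novax moving first.
- X: Labs Inc. compares 9, 4, 0 and picks Low; Novax would get 0.
- Y: Labs Inc. compares -5, -1, 3 and picks High; Novax would get 1.
- Z: Labs Inc. compares 6, 3, 8 and picks High; Novax would get 8.
Maximizing over 0, 1, 8, Novax chooses Z. Subgame-perfect outcome: (High, Z) with payoffs (8, 8).

Z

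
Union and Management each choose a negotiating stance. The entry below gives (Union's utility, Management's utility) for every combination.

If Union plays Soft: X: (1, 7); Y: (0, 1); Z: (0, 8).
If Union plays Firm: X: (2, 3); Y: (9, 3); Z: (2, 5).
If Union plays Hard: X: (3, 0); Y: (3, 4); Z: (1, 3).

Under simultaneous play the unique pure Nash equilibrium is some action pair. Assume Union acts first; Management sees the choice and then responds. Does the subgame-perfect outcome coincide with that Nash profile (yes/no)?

no

Backward induction with Union moving first.
- Soft: Management compares 7, 1, 8 and picks Z; Union would get 0.
- Firm: Management compares 3, 3, 5 and picks Z; Union would get 2.
- Hard: Management compares 0, 4, 3 and picks Y; Union would get 3.
Among 0, 2, 3, the best is 3 at Hard. Subgame-perfect outcome: (Hard, Y) with payoffs (3, 4).
For the simultaneous game, intersect best replies.
Union's best replies: X→Hard; Y→Firm; Z→Firm.
Management's best replies: Soft→Z; Firm→Z; Hard→Y.
The unique mutual best reply is (Firm, Z), giving (2, 5).
Sequential outcome (Hard, Y) differs from the Nash profile (Firm, Z).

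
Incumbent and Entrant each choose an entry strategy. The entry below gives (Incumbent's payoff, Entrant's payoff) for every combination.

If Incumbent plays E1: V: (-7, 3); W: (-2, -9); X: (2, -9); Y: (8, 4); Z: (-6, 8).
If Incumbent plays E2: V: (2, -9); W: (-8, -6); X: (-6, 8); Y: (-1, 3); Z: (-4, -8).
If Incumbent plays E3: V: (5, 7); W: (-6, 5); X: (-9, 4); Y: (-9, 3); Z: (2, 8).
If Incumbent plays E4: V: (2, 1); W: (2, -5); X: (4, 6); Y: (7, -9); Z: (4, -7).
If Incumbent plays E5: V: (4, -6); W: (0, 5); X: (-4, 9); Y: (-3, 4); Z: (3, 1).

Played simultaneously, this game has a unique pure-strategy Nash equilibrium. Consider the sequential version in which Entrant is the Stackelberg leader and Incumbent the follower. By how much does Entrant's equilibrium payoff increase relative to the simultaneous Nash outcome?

1

Incumbent best-responds to each possible Entrant move:
- V → Incumbent plays E3 (best of -7, 2, 5, 2, 4); Entrant gets 7.
- W → Incumbent plays E4 (best of -2, -8, -6, 2, 0); Entrant gets -5.
- X → Incumbent plays E4 (best of 2, -6, -9, 4, -4); Entrant gets 6.
- Y → Incumbent plays E1 (best of 8, -1, -9, 7, -3); Entrant gets 4.
- Z → Incumbent plays E4 (best of -6, -4, 2, 4, 3); Entrant gets -7.
Maximizing over 7, -5, 6, 4, -7, Entrant chooses V. Subgame-perfect outcome: (E3, V) with payoffs (5, 7).
Under simultaneous play:
Incumbent's best replies: V→E3; W→E4; X→E4; Y→E1; Z→E4.
Entrant's best replies: E1→Z; E2→X; E3→Z; E4→X; E5→X.
The unique mutual best reply is (E4, X), giving (4, 6).
Entrant's commitment gain: 7 − 6 = 1.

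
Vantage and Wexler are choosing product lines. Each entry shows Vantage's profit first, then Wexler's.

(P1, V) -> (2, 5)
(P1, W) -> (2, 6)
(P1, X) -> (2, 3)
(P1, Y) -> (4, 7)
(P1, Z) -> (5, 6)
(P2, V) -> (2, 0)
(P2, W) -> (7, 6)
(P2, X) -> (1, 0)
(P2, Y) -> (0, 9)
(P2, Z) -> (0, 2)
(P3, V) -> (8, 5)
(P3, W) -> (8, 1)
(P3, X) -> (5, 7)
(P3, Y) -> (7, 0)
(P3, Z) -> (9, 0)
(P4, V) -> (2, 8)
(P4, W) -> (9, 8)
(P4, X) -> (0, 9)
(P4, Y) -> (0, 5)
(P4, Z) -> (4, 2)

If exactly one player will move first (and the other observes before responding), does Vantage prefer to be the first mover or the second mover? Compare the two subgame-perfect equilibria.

second

If Vantage leads: Wexler's best replies are P1→Y, P2→Y, P3→X, P4→X; Vantage's induced payoffs 4, 0, 5, 0; outcome (P3, X), payoffs (5, 7).
If Wexler leads: Vantage's best replies are V→P3, W→P4, X→P3, Y→P3, Z→P3; Wexler's induced payoffs 5, 8, 7, 0, 0; outcome (P4, W), payoffs (9, 8).
Vantage gets 5 moving first and 9 moving second, so Vantage prefers to move second.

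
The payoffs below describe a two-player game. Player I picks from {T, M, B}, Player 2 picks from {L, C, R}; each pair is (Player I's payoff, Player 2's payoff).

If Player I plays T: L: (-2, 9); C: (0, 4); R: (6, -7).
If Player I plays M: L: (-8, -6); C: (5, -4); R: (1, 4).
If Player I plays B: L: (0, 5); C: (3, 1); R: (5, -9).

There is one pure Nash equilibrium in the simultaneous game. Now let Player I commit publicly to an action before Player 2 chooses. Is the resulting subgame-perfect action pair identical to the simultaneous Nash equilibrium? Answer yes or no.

Solve by backward induction (Player I leads).
- T → Player 2 plays L (best of 9, 4, -7); Player I gets -2.
- M → Player 2 plays R (best of -6, -4, 4); Player I gets 1.
- B → Player 2 plays L (best of 5, 1, -9); Player I gets 0.
Among -2, 1, 0, the best is 1 at M. Subgame-perfect outcome: (M, R) with payoffs (1, 4).
Now find the simultaneous Nash equilibrium.
Player I's best replies: L→B; C→M; R→T.
Player 2's best replies: T→L; M→R; B→L.
The unique mutual best reply is (B, L), giving (0, 5).
Sequential outcome (M, R) differs from the Nash profile (B, L).

no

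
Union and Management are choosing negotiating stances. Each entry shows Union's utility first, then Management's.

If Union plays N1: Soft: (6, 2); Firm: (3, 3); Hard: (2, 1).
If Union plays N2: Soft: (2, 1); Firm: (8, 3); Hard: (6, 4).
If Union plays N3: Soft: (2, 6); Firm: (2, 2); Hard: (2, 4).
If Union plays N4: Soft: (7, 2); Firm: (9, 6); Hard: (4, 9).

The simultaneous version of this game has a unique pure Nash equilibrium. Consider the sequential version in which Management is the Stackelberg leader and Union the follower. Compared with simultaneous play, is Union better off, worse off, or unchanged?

better off

Solve by backward induction (Management leads).
- Soft: Union compares 6, 2, 2, 7 and picks N4; Management would get 2.
- Firm: Union compares 3, 8, 2, 9 and picks N4; Management would get 6.
- Hard: Union compares 2, 6, 2, 4 and picks N2; Management would get 4.
Among 2, 6, 4, the best is 6 at Firm. Subgame-perfect outcome: (N4, Firm) with payoffs (9, 6).
For the simultaneous game, intersect best replies.
Union's best replies: Soft→N4; Firm→N4; Hard→N2.
Management's best replies: N1→Firm; N2→Hard; N3→Soft; N4→Hard.
The unique mutual best reply is (N2, Hard), giving (6, 4).
Union earns 9 sequentially versus 6 at the Nash outcome: better off.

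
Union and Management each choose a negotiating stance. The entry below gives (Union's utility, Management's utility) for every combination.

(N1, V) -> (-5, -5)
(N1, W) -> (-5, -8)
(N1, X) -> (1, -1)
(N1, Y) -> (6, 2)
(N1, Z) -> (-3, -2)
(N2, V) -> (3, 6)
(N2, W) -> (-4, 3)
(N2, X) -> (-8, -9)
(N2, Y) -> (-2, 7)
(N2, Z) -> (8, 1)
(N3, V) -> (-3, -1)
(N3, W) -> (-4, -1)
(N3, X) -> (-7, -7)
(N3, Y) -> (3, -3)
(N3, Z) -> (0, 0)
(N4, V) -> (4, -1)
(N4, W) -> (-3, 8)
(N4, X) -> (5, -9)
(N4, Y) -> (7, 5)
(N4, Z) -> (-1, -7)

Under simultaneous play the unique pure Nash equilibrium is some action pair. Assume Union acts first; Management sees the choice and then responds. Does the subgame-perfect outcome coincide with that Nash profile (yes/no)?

no

Management best-responds to each possible Union move:
- N1: BR = Y, leader payoff 6.
- N2: BR = Y, leader payoff -2.
- N3: BR = Z, leader payoff 0.
- N4: BR = W, leader payoff -3.
Union's induced payoffs are 6, -2, 0, -3, so Union commits to N1. Subgame-perfect outcome: (N1, Y) with payoffs (6, 2).
Now find the simultaneous Nash equilibrium.
Union's best replies: V→N4; W→N4; X→N4; Y→N4; Z→N2.
Management's best replies: N1→Y; N2→Y; N3→Z; N4→W.
The unique mutual best reply is (N4, W), giving (-3, 8).
Sequential outcome (N1, Y) differs from the Nash profile (N4, W).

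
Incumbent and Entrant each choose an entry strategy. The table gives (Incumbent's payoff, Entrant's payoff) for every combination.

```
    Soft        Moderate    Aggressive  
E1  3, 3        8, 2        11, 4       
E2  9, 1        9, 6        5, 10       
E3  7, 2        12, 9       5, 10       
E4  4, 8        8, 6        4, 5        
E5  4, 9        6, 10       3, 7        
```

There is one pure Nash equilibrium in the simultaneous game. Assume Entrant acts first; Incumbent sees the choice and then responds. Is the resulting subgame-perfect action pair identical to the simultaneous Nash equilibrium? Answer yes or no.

no

Backward induction with Entrant moving first.
- Soft → Incumbent plays E2 (best of 3, 9, 7, 4, 4); Entrant gets 1.
- Moderate → Incumbent plays E3 (best of 8, 9, 12, 8, 6); Entrant gets 9.
- Aggressive → Incumbent plays E1 (best of 11, 5, 5, 4, 3); Entrant gets 4.
Entrant's induced payoffs are 1, 9, 4, so Entrant commits to Moderate. Subgame-perfect outcome: (E3, Moderate) with payoffs (12, 9).
Under simultaneous play:
Incumbent's best replies: Soft→E2; Moderate→E3; Aggressive→E1.
Entrant's best replies: E1→Aggressive; E2→Aggressive; E3→Aggressive; E4→Soft; E5→Moderate.
Only (E1, Aggressive) has each player best-responding; Nash payoffs (11, 4).
Sequential outcome (E3, Moderate) differs from the Nash profile (E1, Aggressive).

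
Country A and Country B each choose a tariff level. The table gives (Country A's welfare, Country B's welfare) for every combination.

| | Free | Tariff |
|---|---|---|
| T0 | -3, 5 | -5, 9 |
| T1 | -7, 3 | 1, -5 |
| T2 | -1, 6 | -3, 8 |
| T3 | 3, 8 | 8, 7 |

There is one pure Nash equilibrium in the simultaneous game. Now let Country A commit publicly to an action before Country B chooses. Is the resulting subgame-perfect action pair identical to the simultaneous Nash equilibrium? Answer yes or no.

Backward induction with Country A moving first.
- T0: BR = Tariff, leader payoff -5.
- T1: BR = Free, leader payoff -7.
- T2: BR = Tariff, leader payoff -3.
- T3: BR = Free, leader payoff 3.
Country A's induced payoffs are -5, -7, -3, 3, so Country A commits to T3. Subgame-perfect outcome: (T3, Free) with payoffs (3, 8).
For the simultaneous game, intersect best replies.
Country A's best replies: Free→T3; Tariff→T3.
Country B's best replies: T0→Tariff; T1→Free; T2→Tariff; T3→Free.
Only (T3, Free) has each player best-responding; Nash payoffs (3, 8).
Sequential outcome (T3, Free) coincides with the Nash profile (T3, Free).

yes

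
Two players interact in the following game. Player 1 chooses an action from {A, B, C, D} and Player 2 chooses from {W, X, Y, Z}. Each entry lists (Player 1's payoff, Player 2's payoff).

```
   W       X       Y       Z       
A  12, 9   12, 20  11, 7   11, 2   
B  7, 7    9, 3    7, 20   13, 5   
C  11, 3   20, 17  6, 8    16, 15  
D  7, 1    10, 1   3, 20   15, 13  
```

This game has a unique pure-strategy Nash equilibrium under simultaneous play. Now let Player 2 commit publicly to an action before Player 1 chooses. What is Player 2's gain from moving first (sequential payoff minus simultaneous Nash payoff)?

0

Work backward from Player 1's decision.
- W: BR = A, leader payoff 9.
- X: BR = C, leader payoff 17.
- Y: BR = A, leader payoff 7.
- Z: BR = C, leader payoff 15.
Maximizing over 9, 17, 7, 15, Player 2 chooses X. Subgame-perfect outcome: (C, X) with payoffs (20, 17).
Under simultaneous play:
Player 1's best replies: W→A; X→C; Y→A; Z→C.
Player 2's best replies: A→X; B→Y; C→X; D→Y.
Only (C, X) has each player best-responding; Nash payoffs (20, 17).
Player 2's commitment gain: 17 − 17 = 0.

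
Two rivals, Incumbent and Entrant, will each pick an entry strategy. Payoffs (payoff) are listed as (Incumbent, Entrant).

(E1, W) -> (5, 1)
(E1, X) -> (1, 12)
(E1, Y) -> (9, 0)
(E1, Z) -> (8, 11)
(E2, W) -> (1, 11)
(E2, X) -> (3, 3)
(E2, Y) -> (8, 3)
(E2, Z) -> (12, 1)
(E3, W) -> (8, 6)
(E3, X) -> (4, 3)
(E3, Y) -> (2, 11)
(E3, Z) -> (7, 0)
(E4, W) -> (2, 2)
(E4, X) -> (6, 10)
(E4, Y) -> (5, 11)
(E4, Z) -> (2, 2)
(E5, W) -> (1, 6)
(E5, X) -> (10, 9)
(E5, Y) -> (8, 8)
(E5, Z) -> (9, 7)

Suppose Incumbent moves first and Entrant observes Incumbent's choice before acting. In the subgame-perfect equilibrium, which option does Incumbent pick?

Work backward from Entrant's decision.
- E1 → Entrant plays X (best of 1, 12, 0, 11); Incumbent gets 1.
- E2 → Entrant plays W (best of 11, 3, 3, 1); Incumbent gets 1.
- E3 → Entrant plays Y (best of 6, 3, 11, 0); Incumbent gets 2.
- E4 → Entrant plays Y (best of 2, 10, 11, 2); Incumbent gets 5.
- E5 → Entrant plays X (best of 6, 9, 8, 7); Incumbent gets 10.
Maximizing over 1, 1, 2, 5, 10, Incumbent chooses E5. Subgame-perfect outcome: (E5, X) with payoffs (10, 9).

E5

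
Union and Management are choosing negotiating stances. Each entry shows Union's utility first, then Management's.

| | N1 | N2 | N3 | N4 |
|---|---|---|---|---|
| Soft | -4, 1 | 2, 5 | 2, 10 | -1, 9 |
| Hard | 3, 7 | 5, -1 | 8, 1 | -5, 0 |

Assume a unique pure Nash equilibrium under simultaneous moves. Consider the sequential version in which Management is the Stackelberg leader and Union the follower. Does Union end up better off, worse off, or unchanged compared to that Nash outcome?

worse off

Work backward from Union's decision.
- N1 → Union plays Hard (best of -4, 3); Management gets 7.
- N2 → Union plays Hard (best of 2, 5); Management gets -1.
- N3 → Union plays Hard (best of 2, 8); Management gets 1.
- N4 → Union plays Soft (best of -1, -5); Management gets 9.
Management's induced payoffs are 7, -1, 1, 9, so Management commits to N4. Subgame-perfect outcome: (Soft, N4) with payoffs (-1, 9).
Under simultaneous play:
Union's best replies: N1→Hard; N2→Hard; N3→Hard; N4→Soft.
Management's best replies: Soft→N3; Hard→N1.
Only (Hard, N1) has each player best-responding; Nash payoffs (3, 7).
Union earns -1 sequentially versus 3 at the Nash outcome: worse off.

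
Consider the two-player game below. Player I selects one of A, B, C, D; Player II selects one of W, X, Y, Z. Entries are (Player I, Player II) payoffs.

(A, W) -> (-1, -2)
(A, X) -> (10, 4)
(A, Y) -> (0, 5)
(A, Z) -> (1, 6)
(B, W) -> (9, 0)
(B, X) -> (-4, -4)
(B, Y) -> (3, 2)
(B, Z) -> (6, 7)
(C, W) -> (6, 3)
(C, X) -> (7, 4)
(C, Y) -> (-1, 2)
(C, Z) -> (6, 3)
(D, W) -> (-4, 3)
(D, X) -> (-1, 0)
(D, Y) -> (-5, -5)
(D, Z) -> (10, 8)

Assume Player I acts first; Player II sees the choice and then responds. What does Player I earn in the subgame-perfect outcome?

Work backward from Player II's decision.
- A → Player II plays Z (best of -2, 4, 5, 6); Player I gets 1.
- B → Player II plays Z (best of 0, -4, 2, 7); Player I gets 6.
- C → Player II plays X (best of 3, 4, 2, 3); Player I gets 7.
- D → Player II plays Z (best of 3, 0, -5, 8); Player I gets 10.
Among 1, 6, 7, 10, the best is 10 at D. Subgame-perfect outcome: (D, Z) with payoffs (10, 8).

10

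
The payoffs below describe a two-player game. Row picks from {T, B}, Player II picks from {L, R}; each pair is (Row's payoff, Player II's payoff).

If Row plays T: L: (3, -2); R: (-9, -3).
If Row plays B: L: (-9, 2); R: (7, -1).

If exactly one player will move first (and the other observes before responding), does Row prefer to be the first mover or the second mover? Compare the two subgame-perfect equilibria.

If Row leads: Player II's best replies are T→L, B→L; Row's induced payoffs 3, -9; outcome (T, L), payoffs (3, -2).
If Player II leads: Row's best replies are L→T, R→B; Player II's induced payoffs -2, -1; outcome (B, R), payoffs (7, -1).
Row gets 3 moving first and 7 moving second, so Row prefers to move second.

second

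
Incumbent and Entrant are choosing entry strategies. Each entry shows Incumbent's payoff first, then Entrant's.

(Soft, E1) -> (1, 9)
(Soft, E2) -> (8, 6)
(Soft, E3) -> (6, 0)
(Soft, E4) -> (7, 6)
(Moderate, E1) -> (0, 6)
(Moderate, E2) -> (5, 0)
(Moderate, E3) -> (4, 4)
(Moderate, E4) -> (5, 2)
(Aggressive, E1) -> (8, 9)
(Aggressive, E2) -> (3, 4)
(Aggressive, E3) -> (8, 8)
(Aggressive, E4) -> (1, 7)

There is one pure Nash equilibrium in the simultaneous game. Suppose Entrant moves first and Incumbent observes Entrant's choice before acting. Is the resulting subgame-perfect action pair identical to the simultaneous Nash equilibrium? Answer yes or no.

yes

Work backward from Incumbent's decision.
- E1: BR = Aggressive, leader payoff 9.
- E2: BR = Soft, leader payoff 6.
- E3: BR = Aggressive, leader payoff 8.
- E4: BR = Soft, leader payoff 6.
Among 9, 6, 8, 6, the best is 9 at E1. Subgame-perfect outcome: (Aggressive, E1) with payoffs (8, 9).
For the simultaneous game, intersect best replies.
Incumbent's best replies: E1→Aggressive; E2→Soft; E3→Aggressive; E4→Soft.
Entrant's best replies: Soft→E1; Moderate→E1; Aggressive→E1.
Only (Aggressive, E1) has each player best-responding; Nash payoffs (8, 9).
Sequential outcome (Aggressive, E1) coincides with the Nash profile (Aggressive, E1).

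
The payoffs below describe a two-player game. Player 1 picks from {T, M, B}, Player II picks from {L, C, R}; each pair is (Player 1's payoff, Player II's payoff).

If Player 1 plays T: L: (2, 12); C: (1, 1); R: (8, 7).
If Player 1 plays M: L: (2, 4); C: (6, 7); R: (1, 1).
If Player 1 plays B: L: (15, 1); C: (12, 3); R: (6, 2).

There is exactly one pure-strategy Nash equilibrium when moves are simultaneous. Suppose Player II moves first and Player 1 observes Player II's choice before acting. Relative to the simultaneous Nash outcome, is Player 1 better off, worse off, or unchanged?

Solve by backward induction (Player II leads).
- L: BR = B, leader payoff 1.
- C: BR = B, leader payoff 3.
- R: BR = T, leader payoff 7.
Maximizing over 1, 3, 7, Player II chooses R. Subgame-perfect outcome: (T, R) with payoffs (8, 7).
Now find the simultaneous Nash equilibrium.
Player 1's best replies: L→B; C→B; R→T.
Player II's best replies: T→L; M→C; B→C.
Only (B, C) has each player best-responding; Nash payoffs (12, 3).
Player 1 earns 8 sequentially versus 12 at the Nash outcome: worse off.

worse off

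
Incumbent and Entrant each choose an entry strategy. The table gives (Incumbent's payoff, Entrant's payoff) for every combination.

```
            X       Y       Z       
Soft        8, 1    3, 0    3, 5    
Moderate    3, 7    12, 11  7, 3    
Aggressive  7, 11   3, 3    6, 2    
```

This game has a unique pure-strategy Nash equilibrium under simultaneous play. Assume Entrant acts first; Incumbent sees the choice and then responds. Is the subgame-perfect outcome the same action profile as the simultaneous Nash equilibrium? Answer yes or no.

Incumbent best-responds to each possible Entrant move:
- X: Incumbent compares 8, 3, 7 and picks Soft; Entrant would get 1.
- Y: Incumbent compares 3, 12, 3 and picks Moderate; Entrant would get 11.
- Z: Incumbent compares 3, 7, 6 and picks Moderate; Entrant would get 3.
Among 1, 11, 3, the best is 11 at Y. Subgame-perfect outcome: (Moderate, Y) with payoffs (12, 11).
For the simultaneous game, intersect best replies.
Incumbent's best replies: X→Soft; Y→Moderate; Z→Moderate.
Entrant's best replies: Soft→Z; Moderate→Y; Aggressive→X.
The unique mutual best reply is (Moderate, Y), giving (12, 11).
Sequential outcome (Moderate, Y) coincides with the Nash profile (Moderate, Y).

yes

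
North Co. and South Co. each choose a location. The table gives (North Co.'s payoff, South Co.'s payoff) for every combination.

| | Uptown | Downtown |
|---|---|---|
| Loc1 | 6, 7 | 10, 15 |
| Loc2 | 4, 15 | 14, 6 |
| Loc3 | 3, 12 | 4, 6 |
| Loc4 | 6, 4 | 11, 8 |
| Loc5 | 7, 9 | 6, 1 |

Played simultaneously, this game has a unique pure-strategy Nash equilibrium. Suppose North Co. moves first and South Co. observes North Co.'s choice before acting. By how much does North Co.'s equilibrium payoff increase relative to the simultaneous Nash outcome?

Solve by backward induction (North Co. leads).
- Loc1: South Co. compares 7, 15 and picks Downtown; North Co. would get 10.
- Loc2: South Co. compares 15, 6 and picks Uptown; North Co. would get 4.
- Loc3: South Co. compares 12, 6 and picks Uptown; North Co. would get 3.
- Loc4: South Co. compares 4, 8 and picks Downtown; North Co. would get 11.
- Loc5: South Co. compares 9, 1 and picks Uptown; North Co. would get 7.
North Co.'s induced payoffs are 10, 4, 3, 11, 7, so North Co. commits to Loc4. Subgame-perfect outcome: (Loc4, Downtown) with payoffs (11, 8).
Under simultaneous play:
North Co.'s best replies: Uptown→Loc5; Downtown→Loc2.
South Co.'s best replies: Loc1→Downtown; Loc2→Uptown; Loc3→Uptown; Loc4→Downtown; Loc5→Uptown.
The unique mutual best reply is (Loc5, Uptown), giving (7, 9).
North Co.'s commitment gain: 11 − 7 = 4.

4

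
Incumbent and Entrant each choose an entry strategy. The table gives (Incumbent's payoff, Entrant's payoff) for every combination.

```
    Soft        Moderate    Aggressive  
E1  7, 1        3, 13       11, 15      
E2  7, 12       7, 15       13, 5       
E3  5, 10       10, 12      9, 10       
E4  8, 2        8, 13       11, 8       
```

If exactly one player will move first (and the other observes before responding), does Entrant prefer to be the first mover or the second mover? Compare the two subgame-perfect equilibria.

If Incumbent leads: Entrant's best replies are E1→Aggressive, E2→Moderate, E3→Moderate, E4→Moderate; Incumbent's induced payoffs 11, 7, 10, 8; outcome (E1, Aggressive), payoffs (11, 15).
If Entrant leads: Incumbent's best replies are Soft→E4, Moderate→E3, Aggressive→E2; Entrant's induced payoffs 2, 12, 5; outcome (E3, Moderate), payoffs (10, 12).
Entrant gets 12 moving first and 15 moving second, so Entrant prefers to move second.

second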